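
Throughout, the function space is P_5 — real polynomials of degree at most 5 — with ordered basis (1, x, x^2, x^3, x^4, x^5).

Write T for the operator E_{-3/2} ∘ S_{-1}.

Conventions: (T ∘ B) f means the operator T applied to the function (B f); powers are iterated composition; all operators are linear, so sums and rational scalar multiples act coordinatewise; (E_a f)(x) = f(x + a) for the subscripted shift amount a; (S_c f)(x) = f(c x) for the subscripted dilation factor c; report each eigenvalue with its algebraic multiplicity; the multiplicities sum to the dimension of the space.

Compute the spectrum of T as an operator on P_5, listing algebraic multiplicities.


λ = -1 (multiplicity 3), λ = 1 (multiplicity 3)

image of 1: 1
image of x: -x + 3/2
image of x^2: x^2 - 3x + 9/4
image of x^3: -x^3 + (9/2)x^2 - (27/4)x + 27/8
image of x^4: x^4 - 6x^3 + (27/2)x^2 - (27/2)x + 81/16
image of x^5: -x^5 + (15/2)x^4 - (45/2)x^3 + (135/4)x^2 - (405/16)x + 243/32
the matrix is upper triangular; its diagonal is (1, -1, 1, -1, 1, -1)
for a triangular matrix the eigenvalues are the diagonal entries, with algebraic multiplicity their repetition count


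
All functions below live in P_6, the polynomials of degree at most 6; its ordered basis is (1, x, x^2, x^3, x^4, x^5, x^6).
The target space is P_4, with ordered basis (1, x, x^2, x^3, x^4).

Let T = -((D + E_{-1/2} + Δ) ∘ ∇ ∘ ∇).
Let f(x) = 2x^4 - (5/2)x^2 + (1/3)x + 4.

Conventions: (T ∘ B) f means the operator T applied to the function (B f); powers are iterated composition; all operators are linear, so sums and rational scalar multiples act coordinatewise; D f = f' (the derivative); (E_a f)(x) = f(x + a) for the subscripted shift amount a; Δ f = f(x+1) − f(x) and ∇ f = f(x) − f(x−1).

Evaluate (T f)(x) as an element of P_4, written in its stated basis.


∇ f = 8x^3 - 12x^2 + 3x + 5/6
∇ ∇ f = 24x^2 - 48x + 23
D (∇ ∘ ∇) f = 48x - 48
E_{-1/2} (∇ ∘ ∇) f = 24x^2 - 72x + 53
Δ (∇ ∘ ∇) f = 48x - 24
(D + E_{-1/2} + Δ) (∇ ∘ ∇) f = 24x^2 + 24x - 19
(-((D + E_{-1/2} + Δ) ∘ ∇ ∘ ∇)) f = -24x^2 - 24x + 19

g(x) = -24x^2 - 24x + 19


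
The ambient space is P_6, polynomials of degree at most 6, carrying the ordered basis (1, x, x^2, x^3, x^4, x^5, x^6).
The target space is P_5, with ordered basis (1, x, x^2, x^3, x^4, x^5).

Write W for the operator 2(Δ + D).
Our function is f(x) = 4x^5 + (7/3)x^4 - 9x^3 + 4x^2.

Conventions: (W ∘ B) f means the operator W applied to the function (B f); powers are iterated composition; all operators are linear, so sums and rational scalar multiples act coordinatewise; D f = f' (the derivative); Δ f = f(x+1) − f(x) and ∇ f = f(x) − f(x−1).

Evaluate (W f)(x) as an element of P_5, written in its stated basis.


Δ f = 20x^4 + (148/3)x^3 + 27x^2 + (31/3)x + 4/3
D f = 20x^4 + (28/3)x^3 - 27x^2 + 8x
(Δ + D) f = 40x^4 + (176/3)x^3 + (55/3)x + 4/3
(2(Δ + D)) f = 80x^4 + (352/3)x^3 + (110/3)x + 8/3

the image equals g(x) = 80x^4 + (352/3)x^3 + (110/3)x + 8/3


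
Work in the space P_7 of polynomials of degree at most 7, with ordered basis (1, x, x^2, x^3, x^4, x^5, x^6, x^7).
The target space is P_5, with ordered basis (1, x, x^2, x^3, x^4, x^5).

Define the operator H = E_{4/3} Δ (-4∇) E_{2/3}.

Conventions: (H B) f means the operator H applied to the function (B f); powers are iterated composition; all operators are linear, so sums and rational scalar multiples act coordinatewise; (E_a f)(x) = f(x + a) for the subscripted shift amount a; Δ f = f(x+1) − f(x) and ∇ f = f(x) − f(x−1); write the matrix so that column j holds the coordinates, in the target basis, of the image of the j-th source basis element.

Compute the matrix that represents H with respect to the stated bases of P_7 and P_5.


the matrix is [[0, 0, -8, -48, -200, -720, -2408, -7728]; [0, 0, 0, -24, -192, -1000, -4320, -16856]; [0, 0, 0, 0, -48, -480, -3000, -15120]; [0, 0, 0, 0, 0, -80, -960, -7000]; [0, 0, 0, 0, 0, 0, -120, -1680]; [0, 0, 0, 0, 0, 0, 0, -168]] (rows listed top to bottom)

image of 1: 0
image of x: 0
image of x^2: -8
image of x^3: -24x - 48
image of x^4: -48x^2 - 192x - 200
image of x^5: -80x^3 - 480x^2 - 1000x - 720
image of x^6: -120x^4 - 960x^3 - 3000x^2 - 4320x - 2408
image of x^7: -168x^5 - 1680x^4 - 7000x^3 - 15120x^2 - 16856x - 7728
each image's coordinates form column j of the matrix


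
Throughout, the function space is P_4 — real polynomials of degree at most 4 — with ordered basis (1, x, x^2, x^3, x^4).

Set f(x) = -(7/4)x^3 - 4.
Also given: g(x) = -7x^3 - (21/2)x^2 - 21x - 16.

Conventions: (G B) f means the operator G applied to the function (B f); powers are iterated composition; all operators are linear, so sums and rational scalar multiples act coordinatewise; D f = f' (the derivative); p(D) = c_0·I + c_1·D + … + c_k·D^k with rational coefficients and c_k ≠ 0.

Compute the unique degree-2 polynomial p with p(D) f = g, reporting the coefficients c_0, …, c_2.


p(D) = 4·I + 2·D + 2·D^2, i.e. c_0 = 4, c_1 = 2, c_2 = 2

D^0 f = -(7/4)x^3 - 4
D^1 f = -(21/4)x^2
D^2 f = -(21/2)x
matching coefficients of g against c_0 f + c_1 Df + … from the top degree down determines the c_i
solution: c_0 = 4, c_1 = 2, c_2 = 2


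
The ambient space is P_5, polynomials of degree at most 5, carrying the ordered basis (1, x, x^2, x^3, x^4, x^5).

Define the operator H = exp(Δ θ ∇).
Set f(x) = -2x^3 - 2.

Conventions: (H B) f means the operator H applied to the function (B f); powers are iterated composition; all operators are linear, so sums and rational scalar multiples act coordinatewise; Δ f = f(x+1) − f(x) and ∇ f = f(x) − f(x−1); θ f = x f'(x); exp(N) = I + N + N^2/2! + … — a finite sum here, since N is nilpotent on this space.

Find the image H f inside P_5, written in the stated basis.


order-1 term: -24x - 6
the series for exp(Δ θ ∇) f terminates at order 1
exp(Δ θ ∇) f = -2x^3 - 24x - 8

the image equals g(x) = -2x^3 - 24x - 8


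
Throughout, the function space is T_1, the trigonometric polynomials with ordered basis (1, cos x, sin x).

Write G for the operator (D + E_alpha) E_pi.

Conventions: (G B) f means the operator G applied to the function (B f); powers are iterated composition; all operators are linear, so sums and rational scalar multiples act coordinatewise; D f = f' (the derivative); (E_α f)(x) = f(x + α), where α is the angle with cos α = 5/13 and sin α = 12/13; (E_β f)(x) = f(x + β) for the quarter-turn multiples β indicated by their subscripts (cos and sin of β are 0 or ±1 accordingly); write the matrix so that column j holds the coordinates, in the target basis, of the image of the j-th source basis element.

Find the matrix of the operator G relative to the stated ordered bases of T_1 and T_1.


image of 1: 1
image of cos x: -(5/13)cos x + (25/13)sin x
image of sin x: -(25/13)cos x - (5/13)sin x
each image's coordinates form column j of the matrix

the matrix is [[1, 0, 0]; [0, -5/13, -25/13]; [0, 25/13, -5/13]] (rows listed top to bottom)


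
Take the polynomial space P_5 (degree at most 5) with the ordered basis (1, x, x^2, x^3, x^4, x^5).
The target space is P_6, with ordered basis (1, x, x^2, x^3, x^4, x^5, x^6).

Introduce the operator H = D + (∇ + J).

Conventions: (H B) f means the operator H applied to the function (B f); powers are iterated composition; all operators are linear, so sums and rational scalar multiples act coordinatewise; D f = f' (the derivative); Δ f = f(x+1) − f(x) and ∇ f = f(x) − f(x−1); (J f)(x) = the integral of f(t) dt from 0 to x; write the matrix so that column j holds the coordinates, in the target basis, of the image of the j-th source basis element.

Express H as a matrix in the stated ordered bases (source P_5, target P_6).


image of 1: x
image of x: (1/2)x^2 + 2
image of x^2: (1/3)x^3 + 4x - 1
image of x^3: (1/4)x^4 + 6x^2 - 3x + 1
image of x^4: (1/5)x^5 + 8x^3 - 6x^2 + 4x - 1
image of x^5: (1/6)x^6 + 10x^4 - 10x^3 + 10x^2 - 5x + 1
each image's coordinates form column j of the matrix

the matrix is [[0, 2, -1, 1, -1, 1]; [1, 0, 4, -3, 4, -5]; [0, 1/2, 0, 6, -6, 10]; [0, 0, 1/3, 0, 8, -10]; [0, 0, 0, 1/4, 0, 10]; [0, 0, 0, 0, 1/5, 0]; [0, 0, 0, 0, 0, 1/6]] (rows listed top to bottom)


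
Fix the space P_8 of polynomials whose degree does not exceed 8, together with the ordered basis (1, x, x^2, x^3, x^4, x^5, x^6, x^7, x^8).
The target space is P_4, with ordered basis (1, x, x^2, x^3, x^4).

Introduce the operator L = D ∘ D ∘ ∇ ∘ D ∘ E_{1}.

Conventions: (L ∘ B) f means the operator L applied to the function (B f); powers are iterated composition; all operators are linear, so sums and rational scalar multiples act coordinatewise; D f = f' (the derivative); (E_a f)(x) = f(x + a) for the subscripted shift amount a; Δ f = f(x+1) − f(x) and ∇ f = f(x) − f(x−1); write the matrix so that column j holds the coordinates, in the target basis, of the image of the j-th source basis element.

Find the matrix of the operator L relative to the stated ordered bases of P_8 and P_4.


the matrix is [[0, 0, 0, 0, 24, 60, 120, 210, 336]; [0, 0, 0, 0, 0, 120, 360, 840, 1680]; [0, 0, 0, 0, 0, 0, 360, 1260, 3360]; [0, 0, 0, 0, 0, 0, 0, 840, 3360]; [0, 0, 0, 0, 0, 0, 0, 0, 1680]] (rows listed top to bottom)

image of 1: 0
image of x: 0
image of x^2: 0
image of x^3: 0
image of x^4: 24
image of x^5: 120x + 60
image of x^6: 360x^2 + 360x + 120
image of x^7: 840x^3 + 1260x^2 + 840x + 210
image of x^8: 1680x^4 + 3360x^3 + 3360x^2 + 1680x + 336
each image's coordinates form column j of the matrix


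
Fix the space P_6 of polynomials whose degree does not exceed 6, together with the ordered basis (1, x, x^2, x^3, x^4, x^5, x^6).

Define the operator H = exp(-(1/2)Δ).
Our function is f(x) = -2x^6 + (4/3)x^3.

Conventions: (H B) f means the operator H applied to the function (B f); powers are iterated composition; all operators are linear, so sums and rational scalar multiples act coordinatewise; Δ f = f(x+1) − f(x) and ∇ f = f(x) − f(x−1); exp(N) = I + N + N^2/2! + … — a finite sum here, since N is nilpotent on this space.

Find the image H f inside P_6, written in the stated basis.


order-1 term: 6x^5 + 15x^4 + 20x^3 + 13x^2 + 4x + 1/3
order-2 term: -(15/2)x^4 - 30x^3 - (105/2)x^2 - 44x - 29/2
order-3 term: 5x^3 + (45/2)x^2 + (75/2)x + 67/3
order-4 term: -(15/8)x^2 - (15/2)x - 65/8
order-5 term: (3/8)x + 15/16
order-6 term: -1/32
the series for exp(-(1/2)Δ) f terminates at order 6
exp(-(1/2)Δ) f = -2x^6 + 6x^5 + (15/2)x^4 - (11/3)x^3 - (151/8)x^2 - (77/8)x + 91/96

g(x) = -2x^6 + 6x^5 + (15/2)x^4 - (11/3)x^3 - (151/8)x^2 - (77/8)x + 91/96


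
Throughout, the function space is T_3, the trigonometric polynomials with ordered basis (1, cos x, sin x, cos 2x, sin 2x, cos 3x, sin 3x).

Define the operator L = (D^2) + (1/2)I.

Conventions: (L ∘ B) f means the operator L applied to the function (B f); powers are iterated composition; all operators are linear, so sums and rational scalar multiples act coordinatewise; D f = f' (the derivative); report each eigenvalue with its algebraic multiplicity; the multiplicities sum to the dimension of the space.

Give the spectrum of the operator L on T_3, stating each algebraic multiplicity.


image of 1: 1/2
image of cos x: -(1/2)cos x
image of sin x: -(1/2)sin x
image of cos 2x: -(7/2)cos 2x
image of sin 2x: -(7/2)sin 2x
image of cos 3x: -(17/2)cos 3x
image of sin 3x: -(17/2)sin 3x
the matrix is diagonal; its diagonal is (1/2, -1/2, -1/2, -7/2, -7/2, -17/2, -17/2)
for a triangular matrix the eigenvalues are the diagonal entries, with algebraic multiplicity their repetition count

λ = -17/2 (multiplicity 2), λ = -7/2 (multiplicity 2), λ = -1/2 (multiplicity 2), λ = 1/2 (multiplicity 1)


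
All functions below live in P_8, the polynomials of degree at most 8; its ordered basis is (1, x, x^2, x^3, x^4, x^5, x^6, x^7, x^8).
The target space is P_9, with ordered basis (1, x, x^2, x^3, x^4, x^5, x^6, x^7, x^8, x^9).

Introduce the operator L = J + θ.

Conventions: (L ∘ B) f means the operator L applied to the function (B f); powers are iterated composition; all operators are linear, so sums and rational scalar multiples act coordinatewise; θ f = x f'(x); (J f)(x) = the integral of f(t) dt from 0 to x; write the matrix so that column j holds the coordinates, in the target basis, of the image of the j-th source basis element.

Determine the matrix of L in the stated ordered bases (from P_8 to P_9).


image of 1: x
image of x: (1/2)x^2 + x
image of x^2: (1/3)x^3 + 2x^2
image of x^3: (1/4)x^4 + 3x^3
image of x^4: (1/5)x^5 + 4x^4
image of x^5: (1/6)x^6 + 5x^5
image of x^6: (1/7)x^7 + 6x^6
image of x^7: (1/8)x^8 + 7x^7
image of x^8: (1/9)x^9 + 8x^8
each image's coordinates form column j of the matrix

the matrix is [[0, 0, 0, 0, 0, 0, 0, 0, 0]; [1, 1, 0, 0, 0, 0, 0, 0, 0]; [0, 1/2, 2, 0, 0, 0, 0, 0, 0]; [0, 0, 1/3, 3, 0, 0, 0, 0, 0]; [0, 0, 0, 1/4, 4, 0, 0, 0, 0]; [0, 0, 0, 0, 1/5, 5, 0, 0, 0]; [0, 0, 0, 0, 0, 1/6, 6, 0, 0]; [0, 0, 0, 0, 0, 0, 1/7, 7, 0]; [0, 0, 0, 0, 0, 0, 0, 1/8, 8]; [0, 0, 0, 0, 0, 0, 0, 0, 1/9]] (rows listed top to bottom)


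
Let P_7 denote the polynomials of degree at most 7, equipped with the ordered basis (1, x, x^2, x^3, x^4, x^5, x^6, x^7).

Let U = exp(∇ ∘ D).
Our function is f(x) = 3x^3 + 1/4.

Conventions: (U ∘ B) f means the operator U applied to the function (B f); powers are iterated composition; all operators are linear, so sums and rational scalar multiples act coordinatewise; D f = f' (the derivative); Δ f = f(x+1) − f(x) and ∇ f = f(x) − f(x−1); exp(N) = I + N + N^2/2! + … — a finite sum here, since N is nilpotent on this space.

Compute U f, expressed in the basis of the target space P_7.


g(x) = 3x^3 + 18x - 35/4

order-1 term: 18x - 9
the series for exp(∇ ∘ D) f terminates at order 1
exp(∇ ∘ D) f = 3x^3 + 18x - 35/4


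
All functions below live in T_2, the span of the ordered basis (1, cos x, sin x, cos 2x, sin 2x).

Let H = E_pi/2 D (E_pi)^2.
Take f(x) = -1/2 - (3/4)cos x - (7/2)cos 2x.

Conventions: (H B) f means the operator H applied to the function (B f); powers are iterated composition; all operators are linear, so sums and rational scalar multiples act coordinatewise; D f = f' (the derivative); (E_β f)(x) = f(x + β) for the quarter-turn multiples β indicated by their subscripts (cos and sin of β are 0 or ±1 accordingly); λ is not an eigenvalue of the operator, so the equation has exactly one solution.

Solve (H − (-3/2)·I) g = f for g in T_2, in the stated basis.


write g with unknown coordinates in the stated basis and equate coefficients in (H − (-3/2)·I) g = f
solving from the highest basis element down gives g = -1/3 - (3/2)cos x - (21/25)cos 2x + (28/25)sin 2x
check: H g = (3/2)cos x - (56/25)cos 2x - (42/25)sin 2x
so H g − (-3/2)·g = -1/2 - (3/4)cos x - (7/2)cos 2x = f ✓

g(x) = -1/3 - (3/2)cos x - (21/25)cos 2x + (28/25)sin 2x


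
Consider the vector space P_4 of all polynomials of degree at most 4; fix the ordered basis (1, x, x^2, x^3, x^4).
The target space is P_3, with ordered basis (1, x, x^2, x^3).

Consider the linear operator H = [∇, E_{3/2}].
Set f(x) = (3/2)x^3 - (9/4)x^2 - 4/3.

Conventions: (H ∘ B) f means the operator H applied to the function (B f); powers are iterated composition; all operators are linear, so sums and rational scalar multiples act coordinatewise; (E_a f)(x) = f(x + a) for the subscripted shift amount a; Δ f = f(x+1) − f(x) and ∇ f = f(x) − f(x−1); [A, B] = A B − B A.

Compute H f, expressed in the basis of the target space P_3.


E_{3/2} f = (3/2)x^3 + (9/2)x^2 + (27/8)x - 4/3
∇ E_{3/2} f = (9/2)x^2 + (9/2)x + 3/8
∇ f = (9/2)x^2 - 9x + 15/4
E_{3/2} ∇ f = (9/2)x^2 + (9/2)x + 3/8
[∇, E_{3/2}] f = 0

the image equals g(x) = 0


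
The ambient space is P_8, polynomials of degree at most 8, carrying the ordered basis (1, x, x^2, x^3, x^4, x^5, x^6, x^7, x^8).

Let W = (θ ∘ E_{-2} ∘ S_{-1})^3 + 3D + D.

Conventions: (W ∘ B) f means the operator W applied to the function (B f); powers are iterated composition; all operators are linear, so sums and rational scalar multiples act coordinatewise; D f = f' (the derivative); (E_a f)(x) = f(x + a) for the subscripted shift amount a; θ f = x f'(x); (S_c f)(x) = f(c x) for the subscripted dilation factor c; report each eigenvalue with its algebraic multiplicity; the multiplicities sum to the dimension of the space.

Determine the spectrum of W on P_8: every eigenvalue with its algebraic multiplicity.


λ = -343 (multiplicity 1), λ = -125 (multiplicity 1), λ = -27 (multiplicity 1), λ = -1 (multiplicity 1), λ = 0 (multiplicity 1), λ = 8 (multiplicity 1), λ = 64 (multiplicity 1), λ = 216 (multiplicity 1), λ = 512 (multiplicity 1)

image of 1: 0
image of x: -x + 4
image of x^2: 8x^2 - 4x
image of x^3: -27x^3 + 96x^2 - 60x
image of x^4: 64x^4 - 296x^3 + 480x^2 - 224x
image of x^5: -125x^5 + 860x^4 - 2040x^3 + 2080x^2 - 720x
image of x^6: 216x^6 - 1836x^5 + 6240x^4 - 10080x^3 + 7680x^2 - 2112x
image of x^7: -343x^7 + 3640x^6 - 15540x^5 + 34720x^4 - 42000x^3 + 25536x^2 - 5824x
image of x^8: 512x^8 - 6352x^7 + 33600x^6 - 96320x^5 + 161280x^4 - 155904x^3 + 78848x^2 - 15360x
the matrix is upper triangular; its diagonal is (0, -1, 8, -27, 64, -125, 216, -343, 512)
for a triangular matrix the eigenvalues are the diagonal entries, with algebraic multiplicity their repetition count


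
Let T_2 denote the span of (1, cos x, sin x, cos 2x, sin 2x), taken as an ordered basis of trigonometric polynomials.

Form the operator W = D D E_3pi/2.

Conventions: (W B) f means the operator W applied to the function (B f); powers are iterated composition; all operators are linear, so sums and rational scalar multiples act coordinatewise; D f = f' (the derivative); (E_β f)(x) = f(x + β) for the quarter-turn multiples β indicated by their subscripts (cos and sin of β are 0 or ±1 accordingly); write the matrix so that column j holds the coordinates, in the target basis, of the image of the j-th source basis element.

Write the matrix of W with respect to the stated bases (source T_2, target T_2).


the matrix is [[0, 0, 0, 0, 0]; [0, 0, 1, 0, 0]; [0, -1, 0, 0, 0]; [0, 0, 0, 4, 0]; [0, 0, 0, 0, 4]] (rows listed top to bottom)

image of 1: 0
image of cos x: -sin x
image of sin x: cos x
image of cos 2x: 4cos 2x
image of sin 2x: 4sin 2x
each image's coordinates form column j of the matrix


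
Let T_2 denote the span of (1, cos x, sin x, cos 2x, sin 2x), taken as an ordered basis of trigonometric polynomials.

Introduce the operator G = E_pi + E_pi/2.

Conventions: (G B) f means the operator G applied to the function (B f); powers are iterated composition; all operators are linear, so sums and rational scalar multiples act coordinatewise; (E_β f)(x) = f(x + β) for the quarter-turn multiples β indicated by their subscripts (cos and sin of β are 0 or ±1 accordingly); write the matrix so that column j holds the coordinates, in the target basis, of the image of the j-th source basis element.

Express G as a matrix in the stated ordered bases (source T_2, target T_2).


image of 1: 2
image of cos x: -cos x - sin x
image of sin x: cos x - sin x
image of cos 2x: 0
image of sin 2x: 0
each image's coordinates form column j of the matrix

the matrix is [[2, 0, 0, 0, 0]; [0, -1, 1, 0, 0]; [0, -1, -1, 0, 0]; [0, 0, 0, 0, 0]; [0, 0, 0, 0, 0]] (rows listed top to bottom)


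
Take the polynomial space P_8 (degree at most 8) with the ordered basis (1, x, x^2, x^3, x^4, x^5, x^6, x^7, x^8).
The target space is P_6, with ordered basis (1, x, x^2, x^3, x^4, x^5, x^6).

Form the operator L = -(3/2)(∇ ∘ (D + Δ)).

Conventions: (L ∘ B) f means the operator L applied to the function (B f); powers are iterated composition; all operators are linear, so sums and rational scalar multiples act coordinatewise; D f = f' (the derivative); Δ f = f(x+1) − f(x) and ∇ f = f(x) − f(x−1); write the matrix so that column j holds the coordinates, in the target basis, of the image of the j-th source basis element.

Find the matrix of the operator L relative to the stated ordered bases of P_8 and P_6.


image of 1: 0
image of x: 0
image of x^2: -6
image of x^3: -18x + 9/2
image of x^4: -36x^2 + 18x - 9
image of x^5: -60x^3 + 45x^2 - 45x + 15/2
image of x^6: -90x^4 + 90x^3 - 135x^2 + 45x - 12
image of x^7: -126x^5 + (315/2)x^4 - 315x^3 + (315/2)x^2 - 84x + 21/2
image of x^8: -168x^6 + 252x^5 - 630x^4 + 420x^3 - 336x^2 + 84x - 15
each image's coordinates form column j of the matrix

the matrix is [[0, 0, -6, 9/2, -9, 15/2, -12, 21/2, -15]; [0, 0, 0, -18, 18, -45, 45, -84, 84]; [0, 0, 0, 0, -36, 45, -135, 315/2, -336]; [0, 0, 0, 0, 0, -60, 90, -315, 420]; [0, 0, 0, 0, 0, 0, -90, 315/2, -630]; [0, 0, 0, 0, 0, 0, 0, -126, 252]; [0, 0, 0, 0, 0, 0, 0, 0, -168]] (rows listed top to bottom)


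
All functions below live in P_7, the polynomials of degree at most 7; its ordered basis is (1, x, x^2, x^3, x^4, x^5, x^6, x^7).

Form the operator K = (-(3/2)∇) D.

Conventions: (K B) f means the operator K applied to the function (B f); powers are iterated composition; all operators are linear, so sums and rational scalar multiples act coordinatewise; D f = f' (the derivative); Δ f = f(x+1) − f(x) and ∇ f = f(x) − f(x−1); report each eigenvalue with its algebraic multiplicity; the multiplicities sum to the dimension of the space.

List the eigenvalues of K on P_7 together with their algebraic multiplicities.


image of 1: 0
image of x: 0
image of x^2: -3
image of x^3: -9x + 9/2
image of x^4: -18x^2 + 18x - 6
image of x^5: -30x^3 + 45x^2 - 30x + 15/2
image of x^6: -45x^4 + 90x^3 - 90x^2 + 45x - 9
image of x^7: -63x^5 + (315/2)x^4 - 210x^3 + (315/2)x^2 - 63x + 21/2
the matrix is upper triangular; its diagonal is (0, 0, 0, 0, 0, 0, 0, 0)
for a triangular matrix the eigenvalues are the diagonal entries, with algebraic multiplicity their repetition count

λ = 0 (multiplicity 8)


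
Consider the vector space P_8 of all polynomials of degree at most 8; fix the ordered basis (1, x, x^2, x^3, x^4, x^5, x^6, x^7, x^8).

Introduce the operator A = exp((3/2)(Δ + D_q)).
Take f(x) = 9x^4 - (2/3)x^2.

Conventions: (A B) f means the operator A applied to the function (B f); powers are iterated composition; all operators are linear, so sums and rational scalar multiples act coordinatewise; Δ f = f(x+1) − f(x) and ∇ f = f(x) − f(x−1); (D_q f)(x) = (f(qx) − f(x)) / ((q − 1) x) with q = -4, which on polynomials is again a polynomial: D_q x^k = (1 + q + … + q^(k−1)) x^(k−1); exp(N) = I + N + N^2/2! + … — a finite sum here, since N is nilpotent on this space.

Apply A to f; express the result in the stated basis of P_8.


order-1 term: -(1269/2)x^3 + 81x^2 + 55x + 25/2
order-2 term: -7614x^2 - (11907/8)x - 2661/8
order-3 term: 3807x - 42363/8
order-4 term: 11421/4
the series for exp((3/2)(Δ + D_q)) f terminates at order 4
exp((3/2)(Δ + D_q)) f = 9x^4 - (1269/2)x^3 - (22601/3)x^2 + (18989/8)x - 11041/4

the image equals g(x) = 9x^4 - (1269/2)x^3 - (22601/3)x^2 + (18989/8)x - 11041/4


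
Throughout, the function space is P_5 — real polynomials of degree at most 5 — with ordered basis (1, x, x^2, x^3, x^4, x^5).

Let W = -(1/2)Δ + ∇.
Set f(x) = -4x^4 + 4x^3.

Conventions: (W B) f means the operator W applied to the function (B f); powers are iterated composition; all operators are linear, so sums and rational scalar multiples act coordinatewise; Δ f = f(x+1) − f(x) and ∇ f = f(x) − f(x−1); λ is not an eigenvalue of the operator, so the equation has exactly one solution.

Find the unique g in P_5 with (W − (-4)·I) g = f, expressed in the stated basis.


the image equals g(x) = -x^4 + (3/2)x^3 - (45/16)x^2 + (185/64)x - 1013/512

write g with unknown coordinates in the stated basis and equate coefficients in (W − (-4)·I) g = f
solving from the highest basis element down gives g = -x^4 + (3/2)x^3 - (45/16)x^2 + (185/64)x - 1013/512
check: W g = -2x^3 + (45/4)x^2 - (185/16)x + 1013/128
so W g − (-4)·g = -4x^4 + 4x^3 = f ✓


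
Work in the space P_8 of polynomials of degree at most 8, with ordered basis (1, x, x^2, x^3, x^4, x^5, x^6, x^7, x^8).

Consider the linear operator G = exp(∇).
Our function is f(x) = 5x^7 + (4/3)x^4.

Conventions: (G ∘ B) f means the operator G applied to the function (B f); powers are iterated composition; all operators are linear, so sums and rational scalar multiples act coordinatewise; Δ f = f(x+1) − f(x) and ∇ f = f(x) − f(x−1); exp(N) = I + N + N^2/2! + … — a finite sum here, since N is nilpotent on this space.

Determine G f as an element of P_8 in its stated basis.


g(x) = 5x^7 + 35x^6 - (521/3)x^4 + (541/3)x^3 + 210x^2 - (961/3)x + 139/3

order-1 term: 35x^6 - 105x^5 + 175x^4 - (509/3)x^3 + 97x^2 - (89/3)x + 11/3
order-2 term: 105x^5 - 525x^4 + 1225x^3 - 1567x^2 + 1069x - 917/3
order-3 term: 175x^4 - 1050x^3 + 2625x^2 - (9434/3)x + 1497
order-4 term: 175x^3 - 1050x^2 + 2275x - 5246/3
order-5 term: 105x^2 - 525x + 700
order-6 term: 35x - 105
order-7 term: 5
the series for exp(∇) f terminates at order 7
exp(∇) f = 5x^7 + 35x^6 - (521/3)x^4 + (541/3)x^3 + 210x^2 - (961/3)x + 139/3


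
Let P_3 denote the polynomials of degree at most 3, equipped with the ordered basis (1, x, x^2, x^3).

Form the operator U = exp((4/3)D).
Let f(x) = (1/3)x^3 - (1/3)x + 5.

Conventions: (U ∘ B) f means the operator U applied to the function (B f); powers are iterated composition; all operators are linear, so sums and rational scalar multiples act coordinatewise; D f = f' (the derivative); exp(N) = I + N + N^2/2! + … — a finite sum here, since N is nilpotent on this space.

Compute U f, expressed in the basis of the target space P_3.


order-1 term: (4/3)x^2 - 4/9
order-2 term: (16/9)x
order-3 term: 64/81
the series for exp((4/3)D) f terminates at order 3
exp((4/3)D) f = (1/3)x^3 + (4/3)x^2 + (13/9)x + 433/81

g(x) = (1/3)x^3 + (4/3)x^2 + (13/9)x + 433/81


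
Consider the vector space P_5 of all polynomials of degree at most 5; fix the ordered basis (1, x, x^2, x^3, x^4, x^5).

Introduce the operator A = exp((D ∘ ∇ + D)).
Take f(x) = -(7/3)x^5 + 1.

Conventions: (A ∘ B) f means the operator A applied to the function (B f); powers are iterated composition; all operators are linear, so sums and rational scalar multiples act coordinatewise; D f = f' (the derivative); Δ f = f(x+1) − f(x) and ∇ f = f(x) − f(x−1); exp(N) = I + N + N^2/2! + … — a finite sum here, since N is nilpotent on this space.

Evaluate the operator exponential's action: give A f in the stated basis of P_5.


the result is g(x) = -(7/3)x^5 - (35/3)x^4 - 70x^3 - (280/3)x^2 - (595/3)x - 13

order-1 term: -(35/3)x^4 - (140/3)x^3 + 70x^2 - (140/3)x + 35/3
order-2 term: -(70/3)x^3 - 140x^2 + 280/3
order-3 term: -(70/3)x^2 - 140x - 70
order-4 term: -(35/3)x - 140/3
order-5 term: -7/3
the series for exp((D ∘ ∇ + D)) f terminates at order 5
exp((D ∘ ∇ + D)) f = -(7/3)x^5 - (35/3)x^4 - 70x^3 - (280/3)x^2 - (595/3)x - 13


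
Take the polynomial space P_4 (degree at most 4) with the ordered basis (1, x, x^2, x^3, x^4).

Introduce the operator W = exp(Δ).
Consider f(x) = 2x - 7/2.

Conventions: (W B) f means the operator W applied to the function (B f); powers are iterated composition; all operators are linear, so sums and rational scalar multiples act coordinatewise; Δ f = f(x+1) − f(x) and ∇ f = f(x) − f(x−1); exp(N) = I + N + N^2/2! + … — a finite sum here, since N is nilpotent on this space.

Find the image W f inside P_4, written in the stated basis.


order-1 term: 2
the series for exp(Δ) f terminates at order 1
exp(Δ) f = 2x - 3/2

the image equals g(x) = 2x - 3/2


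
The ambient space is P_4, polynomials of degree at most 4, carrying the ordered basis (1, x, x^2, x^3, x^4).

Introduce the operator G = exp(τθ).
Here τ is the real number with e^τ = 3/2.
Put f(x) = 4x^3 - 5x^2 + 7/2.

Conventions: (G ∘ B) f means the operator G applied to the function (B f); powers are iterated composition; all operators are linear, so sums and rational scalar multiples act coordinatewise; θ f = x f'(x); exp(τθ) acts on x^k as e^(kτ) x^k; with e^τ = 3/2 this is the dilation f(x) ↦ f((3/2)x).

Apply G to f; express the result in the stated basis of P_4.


the image equals g(x) = (27/2)x^3 - (45/4)x^2 + 7/2

exp(τθ) x^k = e^(kτ) x^k; with e^τ = 3/2 this sends x^k to (3/2)^k x^k
x^2 ↦ 9/4 x^2
x^3 ↦ 27/8 x^3
applying this coordinatewise to f: exp(τθ) f = (27/2)x^3 - (45/4)x^2 + 7/2


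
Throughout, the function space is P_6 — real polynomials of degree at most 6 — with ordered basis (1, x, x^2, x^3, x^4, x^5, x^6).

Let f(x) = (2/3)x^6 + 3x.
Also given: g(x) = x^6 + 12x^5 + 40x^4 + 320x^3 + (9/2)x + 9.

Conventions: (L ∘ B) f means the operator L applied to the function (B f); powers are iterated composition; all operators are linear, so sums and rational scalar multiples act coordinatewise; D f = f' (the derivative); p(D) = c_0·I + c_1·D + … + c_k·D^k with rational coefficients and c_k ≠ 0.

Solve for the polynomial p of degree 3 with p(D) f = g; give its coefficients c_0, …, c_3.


D^0 f = (2/3)x^6 + 3x
D^1 f = 4x^5 + 3
D^2 f = 20x^4
D^3 f = 80x^3
matching coefficients of g against c_0 f + c_1 Df + … from the top degree down determines the c_i
solution: c_0 = 3/2, c_1 = 3, c_2 = 2, c_3 = 4

p(D) = (3/2)·I + 3·D + 2·D^2 + 4·D^3, i.e. c_0 = 3/2, c_1 = 3, c_2 = 2, c_3 = 4


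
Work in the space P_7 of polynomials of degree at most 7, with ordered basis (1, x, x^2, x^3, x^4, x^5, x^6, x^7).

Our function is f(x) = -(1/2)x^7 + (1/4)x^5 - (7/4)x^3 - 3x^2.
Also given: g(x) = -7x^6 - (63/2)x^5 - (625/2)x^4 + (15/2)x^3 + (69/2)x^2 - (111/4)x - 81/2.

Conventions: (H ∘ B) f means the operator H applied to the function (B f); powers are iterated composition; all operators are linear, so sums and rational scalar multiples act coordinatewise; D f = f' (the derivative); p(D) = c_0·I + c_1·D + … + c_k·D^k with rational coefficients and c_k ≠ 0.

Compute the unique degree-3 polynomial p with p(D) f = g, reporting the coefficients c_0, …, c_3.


p(D) = 2·D + (3/2)·D^2 + 3·D^3, i.e. c_0 = 0, c_1 = 2, c_2 = 3/2, c_3 = 3

D^0 f = -(1/2)x^7 + (1/4)x^5 - (7/4)x^3 - 3x^2
D^1 f = -(7/2)x^6 + (5/4)x^4 - (21/4)x^2 - 6x
D^2 f = -21x^5 + 5x^3 - (21/2)x - 6
D^3 f = -105x^4 + 15x^2 - 21/2
matching coefficients of g against c_0 f + c_1 Df + … from the top degree down determines the c_i
solution: c_0 = 0, c_1 = 2, c_2 = 3/2, c_3 = 3


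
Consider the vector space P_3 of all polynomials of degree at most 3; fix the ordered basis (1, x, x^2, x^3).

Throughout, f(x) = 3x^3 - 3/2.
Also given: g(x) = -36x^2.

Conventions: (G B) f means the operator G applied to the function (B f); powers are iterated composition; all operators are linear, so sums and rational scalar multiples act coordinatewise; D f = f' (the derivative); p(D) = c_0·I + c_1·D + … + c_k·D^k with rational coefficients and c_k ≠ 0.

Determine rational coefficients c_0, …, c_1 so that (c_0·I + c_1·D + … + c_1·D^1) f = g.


D^0 f = 3x^3 - 3/2
D^1 f = 9x^2
matching coefficients of g against c_0 f + c_1 Df + … from the top degree down determines the c_i
solution: c_0 = 0, c_1 = -4

c_0 = 0, c_1 = -4


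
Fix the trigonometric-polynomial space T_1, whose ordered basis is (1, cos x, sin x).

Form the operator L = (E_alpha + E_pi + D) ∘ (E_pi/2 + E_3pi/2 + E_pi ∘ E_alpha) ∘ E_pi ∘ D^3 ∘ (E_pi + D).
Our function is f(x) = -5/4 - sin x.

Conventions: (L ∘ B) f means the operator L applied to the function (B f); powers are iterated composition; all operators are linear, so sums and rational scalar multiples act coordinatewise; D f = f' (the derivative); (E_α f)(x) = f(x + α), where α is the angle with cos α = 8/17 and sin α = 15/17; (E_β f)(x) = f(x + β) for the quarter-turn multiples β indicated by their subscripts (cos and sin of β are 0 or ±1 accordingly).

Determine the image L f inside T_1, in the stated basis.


the result is g(x) = (431/289)cos x + (673/289)sin x

E_pi f = -5/4 + sin x
D f = -cos x
(E_pi + D) f = -5/4 - cos x + sin x
D (E_pi + D) f = cos x + sin x
D D (E_pi + D) f = cos x - sin x
D D D (E_pi + D) f = -cos x - sin x
E_pi D^3 (E_pi + D) f = cos x + sin x
E_pi/2 (E_pi ∘ D^3 ∘ (E_pi + D)) f = cos x - sin x
E_3pi/2 (E_pi ∘ D^3 ∘ (E_pi + D)) f = -cos x + sin x
E_alpha (E_pi ∘ D^3 ∘ (E_pi + D)) f = (23/17)cos x - (7/17)sin x
E_pi E_alpha (E_pi ∘ D^3 ∘ (E_pi + D)) f = -(23/17)cos x + (7/17)sin x
(E_pi/2 + E_3pi/2 + E_pi ∘ E_alpha) (E_pi ∘ D^3 ∘ (E_pi + D)) f = -(23/17)cos x + (7/17)sin x
E_alpha (E_pi/2 + E_3pi/2 + E_pi ∘ E_alpha) (E_pi ∘ D^3 ∘ (E_pi + D)) f = -(79/289)cos x + (401/289)sin x
E_pi (E_pi/2 + E_3pi/2 + E_pi ∘ E_alpha) (E_pi ∘ D^3 ∘ (E_pi + D)) f = (23/17)cos x - (7/17)sin x
D (E_pi/2 + E_3pi/2 + E_pi ∘ E_alpha) (E_pi ∘ D^3 ∘ (E_pi + D)) f = (7/17)cos x + (23/17)sin x
(E_alpha + E_pi + D) (E_pi/2 + E_3pi/2 + E_pi ∘ E_alpha) (E_pi ∘ D^3 ∘ (E_pi + D)) f = (431/289)cos x + (673/289)sin x


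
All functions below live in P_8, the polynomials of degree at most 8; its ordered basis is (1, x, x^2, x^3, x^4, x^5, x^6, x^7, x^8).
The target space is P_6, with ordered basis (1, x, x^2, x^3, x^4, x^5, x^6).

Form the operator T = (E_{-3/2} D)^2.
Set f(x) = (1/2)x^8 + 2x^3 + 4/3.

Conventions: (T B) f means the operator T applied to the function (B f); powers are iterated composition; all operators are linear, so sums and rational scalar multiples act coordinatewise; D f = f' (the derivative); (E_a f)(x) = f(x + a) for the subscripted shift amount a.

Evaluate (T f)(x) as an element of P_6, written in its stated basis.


the image equals g(x) = 28x^6 - 504x^5 + 3780x^4 - 15120x^3 + 34020x^2 - 40812x + 20376

D f = 4x^7 + 6x^2
E_{-3/2} D f = 4x^7 - 42x^6 + 189x^5 - (945/2)x^4 + (2835/4)x^3 - (5055/8)x^2 + (4815/16)x - 1755/32
D (E_{-3/2} D) f = 28x^6 - 252x^5 + 945x^4 - 1890x^3 + (8505/4)x^2 - (5055/4)x + 4815/16
E_{-3/2} D (E_{-3/2} D) f = 28x^6 - 504x^5 + 3780x^4 - 15120x^3 + 34020x^2 - 40812x + 20376


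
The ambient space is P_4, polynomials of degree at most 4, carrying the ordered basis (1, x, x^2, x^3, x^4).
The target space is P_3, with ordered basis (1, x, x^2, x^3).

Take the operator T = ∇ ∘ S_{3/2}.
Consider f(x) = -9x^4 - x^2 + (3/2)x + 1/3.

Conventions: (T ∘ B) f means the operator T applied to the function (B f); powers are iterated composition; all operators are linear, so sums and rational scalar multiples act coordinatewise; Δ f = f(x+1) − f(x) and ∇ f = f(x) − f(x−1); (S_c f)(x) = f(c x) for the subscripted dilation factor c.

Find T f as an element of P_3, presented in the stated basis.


g(x) = -(729/4)x^3 + (2187/8)x^2 - (747/4)x + 801/16

S_{3/2} f = -(729/16)x^4 - (9/4)x^2 + (9/4)x + 1/3
∇ S_{3/2} f = -(729/4)x^3 + (2187/8)x^2 - (747/4)x + 801/16


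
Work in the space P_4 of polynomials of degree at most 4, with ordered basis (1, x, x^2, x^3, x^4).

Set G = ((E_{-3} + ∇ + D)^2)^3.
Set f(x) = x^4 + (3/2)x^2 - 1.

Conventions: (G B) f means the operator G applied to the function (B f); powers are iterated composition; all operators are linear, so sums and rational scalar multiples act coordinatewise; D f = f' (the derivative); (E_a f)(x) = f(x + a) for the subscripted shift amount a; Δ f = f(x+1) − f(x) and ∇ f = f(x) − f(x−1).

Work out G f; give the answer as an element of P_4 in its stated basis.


the result is g(x) = x^4 - 24x^3 + (939/2)x^2 - 4002x + 15596

E_{-3} f = x^4 - 12x^3 + (111/2)x^2 - 117x + 187/2
∇ f = 4x^3 - 6x^2 + 7x - 5/2
D f = 4x^3 + 3x
(E_{-3} + ∇ + D) f = x^4 - 4x^3 + (99/2)x^2 - 107x + 91
E_{-3} (E_{-3} + ∇ + D) f = x^4 - 16x^3 + (279/2)x^2 - 620x + 2093/2
∇ (E_{-3} + ∇ + D) f = 4x^3 - 18x^2 + 115x - 323/2
D (E_{-3} + ∇ + D) f = 4x^3 - 12x^2 + 99x - 107
(E_{-3} + ∇ + D) (E_{-3} + ∇ + D) f = x^4 - 8x^3 + (219/2)x^2 - 406x + 778
E_{-3} (E_{-3} + ∇ + D)^2 f = x^4 - 20x^3 + (471/2)x^2 - 1387x + 6557/2
∇ (E_{-3} + ∇ + D)^2 f = 4x^3 - 30x^2 + 247x - 1049/2
D (E_{-3} + ∇ + D)^2 f = 4x^3 - 24x^2 + 219x - 406
(E_{-3} + ∇ + D) (E_{-3} + ∇ + D)^2 f = x^4 - 12x^3 + (363/2)x^2 - 921x + 2348
E_{-3} (E_{-3} + ∇ + D) (E_{-3} + ∇ + D)^2 f = x^4 - 24x^3 + (687/2)x^2 - 2442x + 14299/2
∇ (E_{-3} + ∇ + D) (E_{-3} + ∇ + D)^2 f = 4x^3 - 42x^2 + 403x - 2231/2
D (E_{-3} + ∇ + D) (E_{-3} + ∇ + D)^2 f = 4x^3 - 36x^2 + 363x - 921
(E_{-3} + ∇ + D) (E_{-3} + ∇ + D) (E_{-3} + ∇ + D)^2 f = x^4 - 16x^3 + (531/2)x^2 - 1676x + 5113
E_{-3} (E_{-3} + ∇ + D)^2 (E_{-3} + ∇ + D)^2 f = x^4 - 28x^3 + (927/2)x^2 - 3809x + 26087/2
∇ (E_{-3} + ∇ + D)^2 (E_{-3} + ∇ + D)^2 f = 4x^3 - 54x^2 + 583x - 3917/2
D (E_{-3} + ∇ + D)^2 (E_{-3} + ∇ + D)^2 f = 4x^3 - 48x^2 + 531x - 1676
(E_{-3} + ∇ + D) (E_{-3} + ∇ + D)^2 (E_{-3} + ∇ + D)^2 f = x^4 - 20x^3 + (723/2)x^2 - 2695x + 9409
E_{-3} (E_{-3} + ∇ + D) (E_{-3} + ∇ + D)^2 (E_{-3} + ∇ + D)^2 f = x^4 - 32x^3 + (1191/2)x^2 - 5512x + 42737/2
∇ (E_{-3} + ∇ + D) (E_{-3} + ∇ + D)^2 (E_{-3} + ∇ + D)^2 f = 4x^3 - 66x^2 + 787x - 6155/2
D (E_{-3} + ∇ + D) (E_{-3} + ∇ + D)^2 (E_{-3} + ∇ + D)^2 f = 4x^3 - 60x^2 + 723x - 2695
(E_{-3} + ∇ + D) (E_{-3} + ∇ + D) (E_{-3} + ∇ + D)^2 (E_{-3} + ∇ + D)^2 f = x^4 - 24x^3 + (939/2)x^2 - 4002x + 15596


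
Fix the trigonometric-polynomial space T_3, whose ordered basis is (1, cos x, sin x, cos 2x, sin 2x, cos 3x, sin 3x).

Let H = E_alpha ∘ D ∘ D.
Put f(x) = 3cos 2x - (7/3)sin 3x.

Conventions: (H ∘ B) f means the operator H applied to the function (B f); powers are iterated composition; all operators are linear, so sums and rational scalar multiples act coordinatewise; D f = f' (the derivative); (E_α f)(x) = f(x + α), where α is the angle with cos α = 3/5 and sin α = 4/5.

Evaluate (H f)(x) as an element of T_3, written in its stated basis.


D f = -6sin 2x - 7cos 3x
D D f = -12cos 2x + 21sin 3x
E_alpha D D f = (84/25)cos 2x + (288/25)sin 2x + (924/125)cos 3x - (2457/125)sin 3x

the image equals g(x) = (84/25)cos 2x + (288/25)sin 2x + (924/125)cos 3x - (2457/125)sin 3x


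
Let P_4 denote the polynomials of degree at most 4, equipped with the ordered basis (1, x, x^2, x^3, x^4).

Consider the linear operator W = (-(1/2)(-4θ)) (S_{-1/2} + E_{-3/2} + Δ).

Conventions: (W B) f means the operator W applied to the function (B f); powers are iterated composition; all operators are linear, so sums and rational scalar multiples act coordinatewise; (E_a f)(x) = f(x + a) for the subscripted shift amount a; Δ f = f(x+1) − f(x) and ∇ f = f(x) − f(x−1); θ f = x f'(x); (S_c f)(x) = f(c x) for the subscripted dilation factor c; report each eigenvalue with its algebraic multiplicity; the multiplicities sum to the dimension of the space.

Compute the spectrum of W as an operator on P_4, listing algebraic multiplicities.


image of 1: 0
image of x: x
image of x^2: 5x^2 - 2x
image of x^3: (21/4)x^3 - 6x^2 + (39/2)x
image of x^4: (17/2)x^4 - 12x^3 + 78x^2 - 19x
the matrix is upper triangular; its diagonal is (0, 1, 5, 21/4, 17/2)
for a triangular matrix the eigenvalues are the diagonal entries, with algebraic multiplicity their repetition count

λ = 0 (multiplicity 1), λ = 1 (multiplicity 1), λ = 5 (multiplicity 1), λ = 21/4 (multiplicity 1), λ = 17/2 (multiplicity 1)


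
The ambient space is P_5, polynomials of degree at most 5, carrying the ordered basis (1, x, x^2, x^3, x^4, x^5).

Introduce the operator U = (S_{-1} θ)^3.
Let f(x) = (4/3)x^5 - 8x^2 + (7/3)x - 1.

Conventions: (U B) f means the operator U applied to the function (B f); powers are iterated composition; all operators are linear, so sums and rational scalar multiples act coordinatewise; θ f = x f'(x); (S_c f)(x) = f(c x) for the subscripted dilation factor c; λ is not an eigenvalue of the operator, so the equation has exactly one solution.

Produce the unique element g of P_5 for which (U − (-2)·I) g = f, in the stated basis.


write g with unknown coordinates in the stated basis and equate coefficients in (U − (-2)·I) g = f
solving from the highest basis element down gives g = -(4/369)x^5 - (4/5)x^2 + (7/3)x - 1/2
check: U g = (500/369)x^5 - (32/5)x^2 - (7/3)x
so U g − (-2)·g = (4/3)x^5 - 8x^2 + (7/3)x - 1 = f ✓

g(x) = -(4/369)x^5 - (4/5)x^2 + (7/3)x - 1/2
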